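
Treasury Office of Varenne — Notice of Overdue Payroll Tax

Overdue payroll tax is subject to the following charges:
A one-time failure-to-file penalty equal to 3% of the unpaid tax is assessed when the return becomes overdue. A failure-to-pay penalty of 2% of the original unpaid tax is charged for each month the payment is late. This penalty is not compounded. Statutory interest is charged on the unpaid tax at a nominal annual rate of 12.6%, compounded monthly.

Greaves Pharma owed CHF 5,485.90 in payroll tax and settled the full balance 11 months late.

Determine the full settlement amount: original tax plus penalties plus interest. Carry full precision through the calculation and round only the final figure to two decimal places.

CHF 7,525.33

Failure-to-file penalty: 3% × CHF 5,485.90 = CHF 164.58…
Failure-to-pay penalty: 11 × 2% × CHF 5,485.90 = CHF 1,206.90…
Interest (12.6%/yr ÷ 12 = 1.05%/month): CHF 5,485.90 × ((1 + 0.0105)^11 − 1) = CHF 667.9568…
Total = CHF 5,485.90 + CHF 1,371.4750 + CHF 667.9568… = CHF 7,525.33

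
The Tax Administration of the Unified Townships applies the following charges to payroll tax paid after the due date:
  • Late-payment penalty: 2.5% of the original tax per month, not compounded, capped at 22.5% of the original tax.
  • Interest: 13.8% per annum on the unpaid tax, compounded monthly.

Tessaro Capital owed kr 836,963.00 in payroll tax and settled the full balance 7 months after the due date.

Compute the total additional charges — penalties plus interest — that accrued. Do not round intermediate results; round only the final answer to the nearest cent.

kr 216,213.57

Penalty: 7 × 2.5% × kr 836,963.00 = kr 146,468.53… (below the 22.5% cap of kr 188,316.68…)
Interest (13.8%/yr ÷ 12 = 1.15%/month): kr 836,963.00 × ((1 + 0.0115)^7 − 1) = kr 69,745.0450…
Penalties + interest = kr 146,468.5250 + kr 69,745.0450… = kr 216,213.57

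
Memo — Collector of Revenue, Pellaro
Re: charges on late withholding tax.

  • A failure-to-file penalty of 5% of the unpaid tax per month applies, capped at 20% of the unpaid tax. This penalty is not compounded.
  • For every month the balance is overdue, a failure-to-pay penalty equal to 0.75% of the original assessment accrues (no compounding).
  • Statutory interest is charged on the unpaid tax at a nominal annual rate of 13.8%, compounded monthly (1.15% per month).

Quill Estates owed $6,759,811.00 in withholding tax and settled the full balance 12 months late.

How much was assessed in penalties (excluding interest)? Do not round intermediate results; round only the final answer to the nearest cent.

Failure-to-file: 12 × 5% × $6,759,811.00 = $4,055,886.60, capped at 20% × $6,759,811.00 = $1,351,962.20
Failure-to-pay penalty = 0.75% × $6,759,811.00 × 12 mo = $608,382.99
Total penalty = $1,351,962.20 + $608,382.99 = $1,960,345.19

$1,960,345.19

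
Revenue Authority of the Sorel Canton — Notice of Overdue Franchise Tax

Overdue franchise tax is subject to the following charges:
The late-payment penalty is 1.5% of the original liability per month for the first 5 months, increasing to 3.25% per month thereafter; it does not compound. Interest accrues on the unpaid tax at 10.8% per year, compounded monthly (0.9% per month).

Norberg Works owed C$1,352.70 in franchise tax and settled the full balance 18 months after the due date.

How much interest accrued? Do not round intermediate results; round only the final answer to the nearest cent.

C$236.73

Interest: C$1,352.70 × ((1 + 0.009)^18 − 1) = C$1,352.70 × 0.1750085… = C$236.7339…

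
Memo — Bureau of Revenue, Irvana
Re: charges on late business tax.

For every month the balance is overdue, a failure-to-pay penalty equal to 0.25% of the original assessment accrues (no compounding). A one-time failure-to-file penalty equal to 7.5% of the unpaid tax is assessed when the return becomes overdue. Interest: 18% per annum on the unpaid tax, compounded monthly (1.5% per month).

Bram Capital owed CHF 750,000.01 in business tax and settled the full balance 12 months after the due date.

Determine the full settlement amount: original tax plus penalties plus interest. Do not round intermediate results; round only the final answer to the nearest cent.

CHF 975,463.64

Failure-to-file penalty: 7.5% × CHF 750,000.01 = CHF 56,250.00…
Failure-to-pay penalty = 0.25% × CHF 750,000.01 × 12 mo = CHF 22,500.00…
Interest: CHF 750,000.01 × ((1 + 0.015)^12 − 1) = CHF 750,000.01 × 0.1956182… = CHF 146,713.6306…
Total = CHF 750,000.01 + CHF 78,750.0011… + CHF 146,713.6306… = CHF 975,463.64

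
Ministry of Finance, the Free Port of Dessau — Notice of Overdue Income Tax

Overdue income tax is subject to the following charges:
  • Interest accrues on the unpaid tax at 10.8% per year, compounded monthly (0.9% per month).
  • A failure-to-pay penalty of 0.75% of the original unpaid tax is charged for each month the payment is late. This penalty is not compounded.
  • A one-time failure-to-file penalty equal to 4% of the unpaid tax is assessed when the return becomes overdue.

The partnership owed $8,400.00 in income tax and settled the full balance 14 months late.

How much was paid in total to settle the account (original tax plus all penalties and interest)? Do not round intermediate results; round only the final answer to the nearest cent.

Failure-to-file penalty: 4% × $8,400.00 = $336.00
Failure-to-pay penalty: 14 × 0.75% × $8,400.00 = $882.00
Interest: $8,400.00 × ((1 + 0.009)^14 − 1) = $8,400.00 × 0.1336430… = $1,122.6016…
Total = $8,400.00 + $1,218.0000 + $1,122.6016… = $10,740.60

$10,740.60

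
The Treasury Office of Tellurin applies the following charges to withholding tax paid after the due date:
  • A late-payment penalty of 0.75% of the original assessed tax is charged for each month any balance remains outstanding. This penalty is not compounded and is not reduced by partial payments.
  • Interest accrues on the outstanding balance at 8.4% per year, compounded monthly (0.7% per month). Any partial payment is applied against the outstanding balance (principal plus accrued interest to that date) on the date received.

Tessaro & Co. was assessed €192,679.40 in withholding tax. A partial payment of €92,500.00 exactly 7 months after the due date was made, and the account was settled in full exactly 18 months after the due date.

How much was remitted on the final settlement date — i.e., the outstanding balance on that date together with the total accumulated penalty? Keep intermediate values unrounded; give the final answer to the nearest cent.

€144,591.52

Balance at month 7: €192,679.4000 × (1 + 0.007)^7 = €202,321.2871…
After €92,500.00 payment: €202,321.2871… − €92,500.00 = €109,821.2871…
Balance at month 18: €109,821.2871… × (1 + 0.007)^11 = €118,579.7978…
Penalty: 18 × 0.75% × €192,679.40 = €26,011.72…
Final settlement = outstanding balance + penalty = €118,579.7978… + €26,011.72… = €144,591.52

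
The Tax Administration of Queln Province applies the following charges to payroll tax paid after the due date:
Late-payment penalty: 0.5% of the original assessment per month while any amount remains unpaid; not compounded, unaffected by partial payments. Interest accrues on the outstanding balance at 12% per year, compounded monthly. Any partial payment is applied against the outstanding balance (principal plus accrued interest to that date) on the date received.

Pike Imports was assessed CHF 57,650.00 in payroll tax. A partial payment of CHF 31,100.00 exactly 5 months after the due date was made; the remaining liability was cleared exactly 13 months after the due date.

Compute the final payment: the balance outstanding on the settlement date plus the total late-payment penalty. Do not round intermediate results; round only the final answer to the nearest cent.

CHF 35,681.48

Monthly rate = 12% ÷ 12 = 1%
Balance at month 5: CHF 57,650.0000 × (1 + 0.01)^5 = CHF 60,590.7294…
After CHF 31,100.00 payment: CHF 60,590.7294… − CHF 31,100.00 = CHF 29,490.7294…
Balance at month 13: CHF 29,490.7294… × (1 + 0.01)^8 = CHF 31,934.2341…
Penalty: 13 × 0.5% × CHF 57,650.00 = CHF 3,747.25
Final settlement = outstanding balance + penalty = CHF 31,934.2341… + CHF 3,747.25 = CHF 35,681.48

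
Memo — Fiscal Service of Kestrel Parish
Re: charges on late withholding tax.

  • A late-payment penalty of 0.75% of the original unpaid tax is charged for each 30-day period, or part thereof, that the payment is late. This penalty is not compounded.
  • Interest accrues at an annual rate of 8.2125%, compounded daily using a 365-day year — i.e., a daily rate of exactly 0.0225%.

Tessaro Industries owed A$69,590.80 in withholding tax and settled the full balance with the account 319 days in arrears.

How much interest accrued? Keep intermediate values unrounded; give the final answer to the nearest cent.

Interest: A$69,590.80 × ((1 + 0.000225)^319 − 1) = A$69,590.80 × 0.07440490… = A$5,177.8965…

A$5,177.90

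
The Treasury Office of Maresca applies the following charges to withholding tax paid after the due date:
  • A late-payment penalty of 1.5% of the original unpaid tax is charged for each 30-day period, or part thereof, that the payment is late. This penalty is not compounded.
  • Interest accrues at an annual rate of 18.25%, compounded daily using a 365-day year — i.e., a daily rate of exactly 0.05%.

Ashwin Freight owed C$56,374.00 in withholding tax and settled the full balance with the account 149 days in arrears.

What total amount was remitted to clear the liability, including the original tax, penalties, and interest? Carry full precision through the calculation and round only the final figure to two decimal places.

C$64,961.19

Penalty periods: ⌈149/30⌉ = 5; penalty = 5 × 1.5% × C$56,374.00 = C$4,228.05
Interest: C$56,374.00 × ((1 + 0.0005)^149 − 1) = C$56,374.00 × 0.07732528… = C$4,359.1356…
Total = C$56,374.00 + C$4,228.0500 + C$4,359.1356… = C$64,961.19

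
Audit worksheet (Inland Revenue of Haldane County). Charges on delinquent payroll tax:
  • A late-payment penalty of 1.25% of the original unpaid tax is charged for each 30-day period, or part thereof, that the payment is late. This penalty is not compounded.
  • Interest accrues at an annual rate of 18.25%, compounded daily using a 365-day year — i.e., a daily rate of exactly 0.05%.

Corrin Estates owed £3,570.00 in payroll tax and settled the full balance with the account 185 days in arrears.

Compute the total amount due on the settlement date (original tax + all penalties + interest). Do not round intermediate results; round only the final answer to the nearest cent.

Penalty periods: ⌈185/30⌉ = 7; penalty = 7 × 1.25% × £3,570.00 = £312.38…
Interest: £3,570.00 × ((1 + 0.0005)^185 − 1) = £3,570.00 × 0.09688778… = £345.8894…
Total = £3,570.00 + £312.3750 + £345.8894… = £4,228.26

£4,228.26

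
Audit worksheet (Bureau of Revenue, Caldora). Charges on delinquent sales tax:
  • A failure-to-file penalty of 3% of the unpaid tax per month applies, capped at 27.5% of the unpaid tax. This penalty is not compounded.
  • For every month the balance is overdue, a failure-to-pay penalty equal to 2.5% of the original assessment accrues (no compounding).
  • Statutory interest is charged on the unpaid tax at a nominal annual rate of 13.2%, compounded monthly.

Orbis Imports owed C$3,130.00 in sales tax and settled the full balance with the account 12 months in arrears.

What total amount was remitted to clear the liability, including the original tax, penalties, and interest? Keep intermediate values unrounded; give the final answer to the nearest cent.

Failure-to-file: 12 × 3% × C$3,130.00 = C$1,126.80, capped at 27.5% × C$3,130.00 = C$860.75
Failure-to-pay penalty = 2.5% × C$3,130.00 × 12 mo = C$939.00
Interest (13.2%/yr ÷ 12 = 1.1%/month): C$3,130.00 × ((1 + 0.011)^12 − 1) = C$439.0958…
Total = C$3,130.00 + C$1,799.7500 + C$439.0958… = C$5,368.85

C$5,368.85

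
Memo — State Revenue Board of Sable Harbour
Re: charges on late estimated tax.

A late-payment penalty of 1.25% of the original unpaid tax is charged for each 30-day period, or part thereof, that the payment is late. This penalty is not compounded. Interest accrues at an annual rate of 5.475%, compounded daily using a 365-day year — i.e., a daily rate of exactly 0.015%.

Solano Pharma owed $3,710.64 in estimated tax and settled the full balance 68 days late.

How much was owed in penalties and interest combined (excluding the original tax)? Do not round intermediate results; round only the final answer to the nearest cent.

Penalty periods: ⌈68/30⌉ = 3; penalty = 3 × 1.25% × $3,710.64 = $139.15…
Interest: $3,710.64 × ((1 + 0.00015)^68 − 1) = $3,710.64 × 0.01025142… = $38.0393…
Penalties + interest = $139.1490 + $38.0393… = $177.19

$177.19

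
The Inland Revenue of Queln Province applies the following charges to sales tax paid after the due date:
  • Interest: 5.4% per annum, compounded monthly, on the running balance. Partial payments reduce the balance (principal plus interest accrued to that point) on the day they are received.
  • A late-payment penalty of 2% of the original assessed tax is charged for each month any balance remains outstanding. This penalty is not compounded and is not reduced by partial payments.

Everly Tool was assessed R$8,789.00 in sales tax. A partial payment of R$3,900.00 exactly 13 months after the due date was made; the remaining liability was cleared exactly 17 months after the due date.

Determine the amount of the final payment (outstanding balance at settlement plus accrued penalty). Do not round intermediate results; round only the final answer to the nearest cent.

Monthly rate = 5.4% ÷ 12 = 0.45%
Balance at month 13: R$8,789.0000 × (1 + 0.0045)^13 = R$9,317.2704…
After R$3,900.00 payment: R$9,317.2704… − R$3,900.00 = R$5,417.2704…
Balance at month 17: R$5,417.2704… × (1 + 0.0045)^4 = R$5,515.4414…
Penalty: 17 × 2% × R$8,789.00 = R$2,988.26
Final settlement = outstanding balance + penalty = R$5,515.4414… + R$2,988.26 = R$8,503.70

R$8,503.70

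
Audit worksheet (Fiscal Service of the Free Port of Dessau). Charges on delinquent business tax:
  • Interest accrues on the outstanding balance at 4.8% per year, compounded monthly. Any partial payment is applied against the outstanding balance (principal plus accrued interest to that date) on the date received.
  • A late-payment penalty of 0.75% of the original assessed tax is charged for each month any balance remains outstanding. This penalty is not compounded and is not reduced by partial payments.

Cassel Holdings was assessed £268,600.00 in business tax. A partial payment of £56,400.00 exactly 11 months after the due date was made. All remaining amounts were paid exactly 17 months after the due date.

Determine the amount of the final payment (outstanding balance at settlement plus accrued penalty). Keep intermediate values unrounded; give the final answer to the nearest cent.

£263,940.42

Monthly rate = 4.8% ÷ 12 = 0.4%
Balance at month 11: £268,600.0000 × (1 + 0.004)^11 = £280,657.6272…
After £56,400.00 payment: £280,657.6272… − £56,400.00 = £224,257.6272…
Balance at month 17: £224,257.6272… × (1 + 0.004)^6 = £229,693.9200…
Penalty: 17 × 0.75% × £268,600.00 = £34,246.50
Final settlement = outstanding balance + penalty = £229,693.9200… + £34,246.50 = £263,940.42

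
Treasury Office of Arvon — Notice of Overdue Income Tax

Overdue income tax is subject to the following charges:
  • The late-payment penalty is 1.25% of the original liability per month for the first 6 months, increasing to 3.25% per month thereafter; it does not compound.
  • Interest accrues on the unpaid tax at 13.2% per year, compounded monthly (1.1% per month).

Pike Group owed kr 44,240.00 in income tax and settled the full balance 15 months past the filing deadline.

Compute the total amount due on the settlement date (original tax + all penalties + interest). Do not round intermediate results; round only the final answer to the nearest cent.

Penalty, months 1–6: 6 × 1.25% × kr 44,240.00 = kr 3,318.00
Penalty, months 7–15: 9 × 3.25% × kr 44,240.00 = kr 12,940.20
Interest: kr 44,240.00 × ((1 + 0.011)^15 − 1) = kr 44,240.00 × 0.1783311… = kr 7,889.3671…
Total = kr 44,240.00 + kr 16,258.2000 + kr 7,889.3671… = kr 68,387.57

kr 68,387.57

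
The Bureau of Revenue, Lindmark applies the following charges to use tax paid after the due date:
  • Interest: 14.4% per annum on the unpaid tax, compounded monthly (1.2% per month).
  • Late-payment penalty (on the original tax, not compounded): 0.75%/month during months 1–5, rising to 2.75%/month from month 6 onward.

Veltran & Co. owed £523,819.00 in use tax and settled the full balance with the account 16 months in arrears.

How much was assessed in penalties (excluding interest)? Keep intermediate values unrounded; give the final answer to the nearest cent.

£178,098.46

Penalty, months 1–5: 5 × 0.75% × £523,819.00 = £19,643.21…
Penalty, months 6–16: 11 × 2.75% × £523,819.00 = £158,455.25…
Total penalty = £19,643.21… + £158,455.25… = £178,098.46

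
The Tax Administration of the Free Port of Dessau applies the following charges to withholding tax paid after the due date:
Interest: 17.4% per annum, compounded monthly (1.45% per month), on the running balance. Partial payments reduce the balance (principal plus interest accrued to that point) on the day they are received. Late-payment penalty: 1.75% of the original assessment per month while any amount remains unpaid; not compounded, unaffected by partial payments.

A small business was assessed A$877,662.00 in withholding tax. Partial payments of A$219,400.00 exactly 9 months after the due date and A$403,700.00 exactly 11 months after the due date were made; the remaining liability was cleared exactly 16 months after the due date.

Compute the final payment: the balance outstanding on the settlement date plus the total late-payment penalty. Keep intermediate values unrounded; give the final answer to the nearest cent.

Balance at month 9: A$877,662.0000 × (1 + 0.0145)^9 = A$999,069.6303…
After A$219,400.00 payment: A$999,069.6303… − A$219,400.00 = A$779,669.6303…
Balance at month 11: A$779,669.6303… × (1 + 0.0145)^2 = A$802,443.9751…
After A$403,700.00 payment: A$802,443.9751… − A$403,700.00 = A$398,743.9751…
Balance at month 16: A$398,743.9751… × (1 + 0.0145)^5 = A$428,503.5171…
Penalty: 16 × 1.75% × A$877,662.00 = A$245,745.36
Final settlement = outstanding balance + penalty = A$428,503.5171… + A$245,745.36 = A$674,248.88

A$674,248.88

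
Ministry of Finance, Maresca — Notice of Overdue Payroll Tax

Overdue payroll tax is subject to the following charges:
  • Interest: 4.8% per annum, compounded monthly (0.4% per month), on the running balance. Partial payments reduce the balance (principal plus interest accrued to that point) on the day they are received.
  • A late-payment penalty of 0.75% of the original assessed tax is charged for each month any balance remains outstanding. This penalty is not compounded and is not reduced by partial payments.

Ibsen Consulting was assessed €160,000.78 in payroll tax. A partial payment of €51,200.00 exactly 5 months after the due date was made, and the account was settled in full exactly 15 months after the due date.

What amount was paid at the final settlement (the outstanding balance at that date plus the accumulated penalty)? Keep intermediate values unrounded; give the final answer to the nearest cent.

Balance at month 5: €160,000.7800 × (1 + 0.004)^5 = €163,226.4983…
After €51,200.00 payment: €163,226.4983… − €51,200.00 = €112,026.4983…
Balance at month 15: €112,026.4983… × (1 + 0.004)^10 = €116,589.0838…
Penalty: 15 × 0.75% × €160,000.78 = €18,000.09…
Final settlement = outstanding balance + penalty = €116,589.0838… + €18,000.09… = €134,589.17

€134,589.17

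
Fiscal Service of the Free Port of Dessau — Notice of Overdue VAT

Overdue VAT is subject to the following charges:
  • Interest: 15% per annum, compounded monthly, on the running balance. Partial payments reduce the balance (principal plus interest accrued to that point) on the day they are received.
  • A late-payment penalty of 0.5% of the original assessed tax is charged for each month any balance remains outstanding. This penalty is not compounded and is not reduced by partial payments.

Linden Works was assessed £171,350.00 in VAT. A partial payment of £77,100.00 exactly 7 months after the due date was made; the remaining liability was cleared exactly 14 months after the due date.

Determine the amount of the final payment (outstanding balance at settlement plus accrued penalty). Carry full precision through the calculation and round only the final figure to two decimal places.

Monthly rate = 15% ÷ 12 = 1.25%
Balance at month 7: £171,350.0000 × (1 + 0.0125)^7 = £186,917.2281…
After £77,100.00 payment: £186,917.2281… − £77,100.00 = £109,817.2281…
Balance at month 14: £109,817.2281… × (1 + 0.0125)^7 = £119,794.1749…
Penalty: 14 × 0.5% × £171,350.00 = £11,994.50
Final settlement = outstanding balance + penalty = £119,794.1749… + £11,994.50 = £131,788.67

£131,788.67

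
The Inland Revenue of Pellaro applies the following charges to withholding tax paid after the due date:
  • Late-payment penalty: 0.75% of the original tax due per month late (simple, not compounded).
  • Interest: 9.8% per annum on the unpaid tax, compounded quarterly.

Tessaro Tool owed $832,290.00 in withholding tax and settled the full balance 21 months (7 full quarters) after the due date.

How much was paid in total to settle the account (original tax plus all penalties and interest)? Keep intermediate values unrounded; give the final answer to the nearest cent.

Late-payment penalty = 0.75% × $832,290.00 × 21 mo = $131,085.68…
Interest (9.8%/yr ÷ 4 = 2.45%/quarter): $832,290.00 × ((1 + 0.0245)^7 − 1) = $153,668.0013…
Total = $832,290.00 + $131,085.6750 + $153,668.0013… = $1,117,043.68

$1,117,043.68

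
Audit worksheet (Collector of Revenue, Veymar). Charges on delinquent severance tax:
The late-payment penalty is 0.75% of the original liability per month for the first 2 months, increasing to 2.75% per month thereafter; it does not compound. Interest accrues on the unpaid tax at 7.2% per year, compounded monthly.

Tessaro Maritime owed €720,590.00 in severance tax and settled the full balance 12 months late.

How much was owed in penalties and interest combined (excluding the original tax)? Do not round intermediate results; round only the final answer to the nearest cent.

Penalty, months 1–2: 2 × 0.75% × €720,590.00 = €10,808.85
Penalty, months 3–12: 10 × 2.75% × €720,590.00 = €198,162.25
Interest (7.2%/yr ÷ 12 = 0.6%/month): €720,590.00 × ((1 + 0.006)^12 − 1) = €53,629.3110…
Penalties + interest = €208,971.1000 + €53,629.3110… = €262,600.41

€262,600.41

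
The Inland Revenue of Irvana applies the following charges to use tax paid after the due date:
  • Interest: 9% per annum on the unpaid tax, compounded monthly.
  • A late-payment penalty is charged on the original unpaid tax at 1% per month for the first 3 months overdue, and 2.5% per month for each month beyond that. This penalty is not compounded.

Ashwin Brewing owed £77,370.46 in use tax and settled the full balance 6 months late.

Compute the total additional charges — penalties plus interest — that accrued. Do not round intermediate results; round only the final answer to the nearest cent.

Penalty, months 1–3: 3 × 1% × £77,370.46 = £2,321.11…
Penalty, months 4–6: 3 × 2.5% × £77,370.46 = £5,802.78…
Interest (9%/yr ÷ 12 = 0.75%/month): £77,370.46 × ((1 + 0.0075)^6 − 1) = £3,547.6085…
Penalties + interest = £8,123.8983 + £3,547.6085… = £11,671.51

£11,671.51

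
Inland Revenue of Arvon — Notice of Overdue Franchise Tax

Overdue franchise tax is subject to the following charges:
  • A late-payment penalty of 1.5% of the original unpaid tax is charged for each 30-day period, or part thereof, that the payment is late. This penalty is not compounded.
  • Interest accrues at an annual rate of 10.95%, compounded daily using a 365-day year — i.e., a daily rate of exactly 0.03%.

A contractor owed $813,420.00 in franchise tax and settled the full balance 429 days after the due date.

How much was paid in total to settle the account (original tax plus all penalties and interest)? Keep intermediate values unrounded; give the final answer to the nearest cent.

Penalty periods: ⌈429/30⌉ = 15; penalty = 15 × 1.5% × $813,420.00 = $183,019.50
Interest: $813,420.00 × ((1 + 0.0003)^429 − 1) = $813,420.00 × 0.13732692… = $111,704.4603…
Total = $813,420.00 + $183,019.5000 + $111,704.4603… = $1,108,143.96

$1,108,143.96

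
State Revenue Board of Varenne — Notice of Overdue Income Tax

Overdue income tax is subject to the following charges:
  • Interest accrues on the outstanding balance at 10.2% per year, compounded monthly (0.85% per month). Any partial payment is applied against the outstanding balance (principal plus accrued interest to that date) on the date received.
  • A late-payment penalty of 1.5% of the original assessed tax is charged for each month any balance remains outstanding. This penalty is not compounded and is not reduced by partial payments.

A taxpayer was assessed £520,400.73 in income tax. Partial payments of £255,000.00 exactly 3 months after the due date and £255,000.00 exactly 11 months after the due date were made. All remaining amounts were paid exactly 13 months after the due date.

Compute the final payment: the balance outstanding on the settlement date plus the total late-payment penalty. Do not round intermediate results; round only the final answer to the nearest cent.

£145,532.68

Balance at month 3: £520,400.7300 × (1 + 0.0085)^3 = £533,784.0651…
After £255,000.00 payment: £533,784.0651… − £255,000.00 = £278,784.0651…
Balance at month 11: £278,784.0651… × (1 + 0.0085)^8 = £298,315.0519…
After £255,000.00 payment: £298,315.0519… − £255,000.00 = £43,315.0519…
Balance at month 13: £43,315.0519… × (1 + 0.0085)^2 = £44,054.5373…
Penalty: 13 × 1.5% × £520,400.73 = £101,478.14…
Final settlement = outstanding balance + penalty = £44,054.5373… + £101,478.14… = £145,532.68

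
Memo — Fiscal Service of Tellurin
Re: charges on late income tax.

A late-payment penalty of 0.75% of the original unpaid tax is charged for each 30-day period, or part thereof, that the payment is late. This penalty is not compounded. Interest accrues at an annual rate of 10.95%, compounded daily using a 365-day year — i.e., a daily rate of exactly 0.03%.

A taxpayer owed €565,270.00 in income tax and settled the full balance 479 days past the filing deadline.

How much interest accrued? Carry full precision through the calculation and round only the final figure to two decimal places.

€87,341.46

Interest: €565,270.00 × ((1 + 0.0003)^479 − 1) = €565,270.00 × 0.15451281… = €87,341.4586…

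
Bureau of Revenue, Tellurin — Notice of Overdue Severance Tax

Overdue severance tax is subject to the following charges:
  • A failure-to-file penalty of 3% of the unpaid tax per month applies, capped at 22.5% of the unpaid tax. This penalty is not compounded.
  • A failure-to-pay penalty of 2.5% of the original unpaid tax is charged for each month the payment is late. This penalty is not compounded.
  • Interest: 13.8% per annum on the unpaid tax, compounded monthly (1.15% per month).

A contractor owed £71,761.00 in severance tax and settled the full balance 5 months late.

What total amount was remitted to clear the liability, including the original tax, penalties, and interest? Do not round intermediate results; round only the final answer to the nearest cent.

Failure-to-file: 5 × 3% × £71,761.00 = £10,764.15 (under the 22.5% cap)
Failure-to-pay penalty = 2.5% × £71,761.00 × 5 mo = £8,970.13…
Interest: £71,761.00 × ((1 + 0.0115)^5 − 1) = £71,761.00 × 0.0588378… = £4,222.2591…
Total = £71,761.00 + £19,734.2750 + £4,222.2591… = £95,717.53

£95,717.53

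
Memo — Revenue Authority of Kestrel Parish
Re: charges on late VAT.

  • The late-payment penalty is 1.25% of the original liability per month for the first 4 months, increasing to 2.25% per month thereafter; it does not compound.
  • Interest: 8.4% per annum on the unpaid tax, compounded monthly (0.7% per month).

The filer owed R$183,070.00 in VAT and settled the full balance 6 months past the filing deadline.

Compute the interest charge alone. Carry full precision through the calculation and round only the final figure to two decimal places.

Interest: R$183,070.00 × ((1 + 0.007)^6 − 1) = R$183,070.00 × 0.0427419… = R$7,824.7589…

R$7,824.76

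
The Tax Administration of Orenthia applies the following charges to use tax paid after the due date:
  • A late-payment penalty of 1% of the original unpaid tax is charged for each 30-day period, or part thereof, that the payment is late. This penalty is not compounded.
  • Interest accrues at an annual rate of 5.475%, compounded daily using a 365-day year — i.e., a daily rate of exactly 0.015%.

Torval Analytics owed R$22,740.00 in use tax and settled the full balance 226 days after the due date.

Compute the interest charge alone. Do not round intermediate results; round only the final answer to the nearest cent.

R$784.04

Interest: R$22,740.00 × ((1 + 0.00015)^226 − 1) = R$22,740.00 × 0.03447852… = R$784.0416…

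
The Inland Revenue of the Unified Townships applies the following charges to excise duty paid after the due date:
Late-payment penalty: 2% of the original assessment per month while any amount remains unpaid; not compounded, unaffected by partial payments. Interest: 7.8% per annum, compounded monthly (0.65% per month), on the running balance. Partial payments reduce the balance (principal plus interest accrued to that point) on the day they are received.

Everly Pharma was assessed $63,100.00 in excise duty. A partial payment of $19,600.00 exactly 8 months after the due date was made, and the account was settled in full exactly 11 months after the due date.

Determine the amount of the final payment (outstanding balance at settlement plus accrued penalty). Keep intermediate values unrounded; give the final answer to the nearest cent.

Balance at month 8: $63,100.0000 × (1 + 0.0065)^8 = $66,456.8256…
After $19,600.00 payment: $66,456.8256… − $19,600.00 = $46,856.8256…
Balance at month 11: $46,856.8256… × (1 + 0.0065)^3 = $47,776.4857…
Penalty: 11 × 2% × $63,100.00 = $13,882.00
Final settlement = outstanding balance + penalty = $47,776.4857… + $13,882.00 = $61,658.49

$61,658.49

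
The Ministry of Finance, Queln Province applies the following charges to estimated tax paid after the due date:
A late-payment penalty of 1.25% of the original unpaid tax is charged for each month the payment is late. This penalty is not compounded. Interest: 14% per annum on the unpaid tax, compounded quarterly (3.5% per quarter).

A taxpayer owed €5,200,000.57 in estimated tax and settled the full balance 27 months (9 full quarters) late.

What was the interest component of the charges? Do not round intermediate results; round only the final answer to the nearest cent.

€1,887,066.44

Interest: €5,200,000.57 × ((1 + 0.035)^9 − 1) = €5,200,000.57 × 0.3628974… = €1,887,066.4438…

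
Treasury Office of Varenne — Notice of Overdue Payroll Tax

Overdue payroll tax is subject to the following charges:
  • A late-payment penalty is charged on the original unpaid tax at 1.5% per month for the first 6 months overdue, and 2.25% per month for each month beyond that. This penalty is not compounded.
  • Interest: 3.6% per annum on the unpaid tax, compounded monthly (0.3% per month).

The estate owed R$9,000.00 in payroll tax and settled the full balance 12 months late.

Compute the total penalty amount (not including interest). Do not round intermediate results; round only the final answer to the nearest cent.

R$2,025.00

Penalty, months 1–6: 6 × 1.5% × R$9,000.00 = R$810.00
Penalty, months 7–12: 6 × 2.25% × R$9,000.00 = R$1,215.00
Total penalty = R$810.00 + R$1,215.00 = R$2,025.00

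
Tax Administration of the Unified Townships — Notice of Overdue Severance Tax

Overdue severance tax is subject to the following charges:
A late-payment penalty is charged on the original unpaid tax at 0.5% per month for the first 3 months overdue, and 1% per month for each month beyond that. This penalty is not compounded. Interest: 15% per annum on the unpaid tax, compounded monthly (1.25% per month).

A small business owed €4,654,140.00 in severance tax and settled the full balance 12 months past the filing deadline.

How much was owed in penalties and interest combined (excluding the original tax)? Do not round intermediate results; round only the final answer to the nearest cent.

€1,236,858.73

Penalty, months 1–3: 3 × 0.5% × €4,654,140.00 = €69,812.10
Penalty, months 4–12: 9 × 1% × €4,654,140.00 = €418,872.60
Interest: €4,654,140.00 × ((1 + 0.0125)^12 − 1) = €4,654,140.00 × 0.1607545… = €748,174.0311…
Penalties + interest = €488,684.7000 + €748,174.0311… = €1,236,858.73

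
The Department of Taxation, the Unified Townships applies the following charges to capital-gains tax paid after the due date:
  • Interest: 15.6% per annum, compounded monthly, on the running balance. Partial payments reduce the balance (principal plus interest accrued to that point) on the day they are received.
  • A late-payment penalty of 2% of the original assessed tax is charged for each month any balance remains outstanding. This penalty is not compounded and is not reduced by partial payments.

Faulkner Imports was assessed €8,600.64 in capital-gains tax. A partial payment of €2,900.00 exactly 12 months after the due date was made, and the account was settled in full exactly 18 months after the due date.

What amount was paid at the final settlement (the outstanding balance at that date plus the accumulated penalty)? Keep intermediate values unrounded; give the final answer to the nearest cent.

€10,814.33

Monthly rate = 15.6% ÷ 12 = 1.3%
Balance at month 12: €8,600.6400 × (1 + 0.013)^12 = €10,042.5526…
After €2,900.00 payment: €10,042.5526… − €2,900.00 = €7,142.5526…
Balance at month 18: €7,142.5526… × (1 + 0.013)^6 = €7,718.0950…
Penalty: 18 × 2% × €8,600.64 = €3,096.23…
Final settlement = outstanding balance + penalty = €7,718.0950… + €3,096.23… = €10,814.33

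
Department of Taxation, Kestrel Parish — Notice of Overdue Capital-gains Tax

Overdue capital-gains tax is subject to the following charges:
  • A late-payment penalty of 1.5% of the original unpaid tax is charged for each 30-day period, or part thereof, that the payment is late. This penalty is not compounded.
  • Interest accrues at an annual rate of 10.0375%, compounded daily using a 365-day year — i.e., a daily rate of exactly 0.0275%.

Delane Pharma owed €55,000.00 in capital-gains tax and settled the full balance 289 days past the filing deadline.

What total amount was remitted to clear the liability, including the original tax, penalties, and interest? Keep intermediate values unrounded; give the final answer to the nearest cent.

Penalty periods: ⌈289/30⌉ = 10; penalty = 10 × 1.5% × €55,000.00 = €8,250.00
Interest: €55,000.00 × ((1 + 0.000275)^289 − 1) = €55,000.00 × 0.08270666… = €4,548.8664…
Total = €55,000.00 + €8,250.0000 + €4,548.8664… = €67,798.87

€67,798.87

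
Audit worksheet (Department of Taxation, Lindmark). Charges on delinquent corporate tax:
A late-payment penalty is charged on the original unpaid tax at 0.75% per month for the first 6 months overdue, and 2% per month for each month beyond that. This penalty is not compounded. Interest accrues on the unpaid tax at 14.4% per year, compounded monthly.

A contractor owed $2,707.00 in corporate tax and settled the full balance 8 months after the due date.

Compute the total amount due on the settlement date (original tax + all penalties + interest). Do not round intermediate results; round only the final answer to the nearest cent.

$3,208.15

Penalty, months 1–6: 6 × 0.75% × $2,707.00 = $121.82…
Penalty, months 7–8: 2 × 2% × $2,707.00 = $108.28
Interest (14.4%/yr ÷ 12 = 1.2%/month): $2,707.00 × ((1 + 0.012)^8 − 1) = $271.0525…
Total = $2,707.00 + $230.0950 + $271.0525… = $3,208.15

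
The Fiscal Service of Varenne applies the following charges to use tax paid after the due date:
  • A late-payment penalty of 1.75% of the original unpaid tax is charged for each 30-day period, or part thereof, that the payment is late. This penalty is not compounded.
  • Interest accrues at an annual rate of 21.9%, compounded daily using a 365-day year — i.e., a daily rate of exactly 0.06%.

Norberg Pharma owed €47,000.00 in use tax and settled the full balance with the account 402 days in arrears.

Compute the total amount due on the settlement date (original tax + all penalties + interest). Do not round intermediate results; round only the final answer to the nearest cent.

Penalty periods: ⌈402/30⌉ = 14; penalty = 14 × 1.75% × €47,000.00 = €11,515.00
Interest: €47,000.00 × ((1 + 0.0006)^402 − 1) = €47,000.00 × 0.27268351… = €12,816.1248…
Total = €47,000.00 + €11,515.0000 + €12,816.1248… = €71,331.12

€71,331.12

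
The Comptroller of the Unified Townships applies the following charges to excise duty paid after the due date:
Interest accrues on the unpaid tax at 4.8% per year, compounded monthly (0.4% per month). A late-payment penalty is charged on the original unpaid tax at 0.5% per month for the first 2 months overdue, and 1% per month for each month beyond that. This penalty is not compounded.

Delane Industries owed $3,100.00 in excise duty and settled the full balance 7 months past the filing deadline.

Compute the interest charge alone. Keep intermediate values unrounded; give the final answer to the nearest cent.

Interest: $3,100.00 × ((1 + 0.004)^7 − 1) = $3,100.00 × 0.0283382… = $87.8486…

$87.85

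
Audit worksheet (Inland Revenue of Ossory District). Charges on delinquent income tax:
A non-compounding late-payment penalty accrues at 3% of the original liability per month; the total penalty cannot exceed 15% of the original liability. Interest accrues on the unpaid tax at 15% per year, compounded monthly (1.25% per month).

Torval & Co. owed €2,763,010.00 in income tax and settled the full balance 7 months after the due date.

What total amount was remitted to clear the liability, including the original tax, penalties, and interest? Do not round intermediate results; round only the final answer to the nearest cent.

Penalty (uncapped): 7 × 3% × €2,763,010.00 = €580,232.10; cap = 15% × €2,763,010.00 = €414,451.50 → penalty = €414,451.50
Interest: €2,763,010.00 × ((1 + 0.0125)^7 − 1) = €2,763,010.00 × 0.0908505… = €251,020.7580…
Total = €2,763,010.00 + €414,451.5000 + €251,020.7580… = €3,428,482.26

€3,428,482.26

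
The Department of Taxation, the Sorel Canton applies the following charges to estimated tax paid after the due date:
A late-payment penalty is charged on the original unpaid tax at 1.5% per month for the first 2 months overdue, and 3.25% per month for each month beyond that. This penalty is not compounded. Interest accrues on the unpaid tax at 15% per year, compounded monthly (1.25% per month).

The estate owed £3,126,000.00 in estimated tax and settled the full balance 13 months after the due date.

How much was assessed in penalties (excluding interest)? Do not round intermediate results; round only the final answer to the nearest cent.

£1,211,325.00

Penalty, months 1–2: 2 × 1.5% × £3,126,000.00 = £93,780.00
Penalty, months 3–13: 11 × 3.25% × £3,126,000.00 = £1,117,545.00
Total penalty = £93,780.00 + £1,117,545.00 = £1,211,325.00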